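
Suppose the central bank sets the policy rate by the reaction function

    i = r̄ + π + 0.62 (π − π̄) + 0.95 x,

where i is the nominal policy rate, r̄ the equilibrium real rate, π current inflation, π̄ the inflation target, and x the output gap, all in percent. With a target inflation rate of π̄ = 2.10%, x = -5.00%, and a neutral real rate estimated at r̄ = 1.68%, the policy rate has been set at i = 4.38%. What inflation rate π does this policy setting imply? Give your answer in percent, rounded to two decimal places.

Collecting π: i = r̄ + (1 + 0.62) π − 0.62 π̄ + 0.95 x
1.62 π = 4.38 − 1.68 + 0.62 × 2.10 − 0.95 × (-5.00) = 8.752
π = 8.752 / 1.62 = 5.40

5.40%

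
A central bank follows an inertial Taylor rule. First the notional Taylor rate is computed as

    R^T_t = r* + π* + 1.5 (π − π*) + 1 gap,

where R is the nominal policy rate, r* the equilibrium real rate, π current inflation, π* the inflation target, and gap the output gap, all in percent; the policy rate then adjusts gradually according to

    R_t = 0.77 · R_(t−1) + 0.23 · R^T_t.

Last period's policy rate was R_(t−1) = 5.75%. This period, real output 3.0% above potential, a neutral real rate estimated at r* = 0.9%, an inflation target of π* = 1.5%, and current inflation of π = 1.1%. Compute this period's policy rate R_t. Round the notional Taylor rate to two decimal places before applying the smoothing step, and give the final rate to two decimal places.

Output 3.0% above potential → gap = 3.0.
R^T_t = 0.9 + 1.5 + 1.5 × (1.1 − 1.5) + 1 × 3.0
   = 0.9 + 1.5 − 0.6 + 3 = 4.80
R_t = 0.77 × 5.75 + 0.23 × 4.80 = 4.4275 + 1.104 = 5.53

5.53%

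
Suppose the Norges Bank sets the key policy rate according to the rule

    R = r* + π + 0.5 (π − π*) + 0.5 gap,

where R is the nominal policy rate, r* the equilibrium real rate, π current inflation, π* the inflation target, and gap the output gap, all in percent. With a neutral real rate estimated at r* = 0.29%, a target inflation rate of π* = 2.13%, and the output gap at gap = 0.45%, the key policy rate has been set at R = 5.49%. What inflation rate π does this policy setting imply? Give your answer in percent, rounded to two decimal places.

4.03%

Collecting π: R = r* + (1 + 0.5) π − 0.5 π* + 0.5 gap
1.5 π = 5.49 − 0.29 + 0.5 × 2.13 − 0.5 × 0.45 = 6.04
π = 6.04 / 1.5 = 4.03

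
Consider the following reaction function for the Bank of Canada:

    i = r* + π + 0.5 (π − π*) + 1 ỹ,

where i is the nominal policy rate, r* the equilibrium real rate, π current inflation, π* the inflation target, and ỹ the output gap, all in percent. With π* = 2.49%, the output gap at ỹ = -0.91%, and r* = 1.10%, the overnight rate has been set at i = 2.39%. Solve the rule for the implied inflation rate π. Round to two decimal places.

2.30%

Collecting π: i = r* + (1 + 0.5) π − 0.5 π* + 1 ỹ
1.5 π = 2.39 − 1.10 + 0.5 × 2.49 − 1 × (-0.91) = 3.445
π = 3.445 / 1.5 = 2.30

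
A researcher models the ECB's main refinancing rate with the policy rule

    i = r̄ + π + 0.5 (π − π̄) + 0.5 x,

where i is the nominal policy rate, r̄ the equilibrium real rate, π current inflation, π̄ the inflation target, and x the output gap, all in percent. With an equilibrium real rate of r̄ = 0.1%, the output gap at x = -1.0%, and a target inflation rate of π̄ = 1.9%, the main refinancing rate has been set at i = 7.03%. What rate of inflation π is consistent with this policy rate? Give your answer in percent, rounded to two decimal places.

Collecting π: i = r̄ + (1 + 0.5) π − 0.5 π̄ + 0.5 x
1.5 π = 7.03 − 0.1 + 0.5 × 1.9 − 0.5 × (-1.0) = 8.38
π = 8.38 / 1.5 = 5.59

5.59%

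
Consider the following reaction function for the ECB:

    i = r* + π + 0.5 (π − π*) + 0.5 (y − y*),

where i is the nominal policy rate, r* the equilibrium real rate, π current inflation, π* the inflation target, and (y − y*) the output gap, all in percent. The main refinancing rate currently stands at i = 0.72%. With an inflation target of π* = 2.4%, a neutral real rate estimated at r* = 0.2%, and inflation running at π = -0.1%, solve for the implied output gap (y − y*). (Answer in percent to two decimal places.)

3.74%

0.5 (y − y*) = 0.72 − 0.2 − (-0.1) − 0.5 × ((-0.1) − 2.4) = 1.87
(y − y*) = 1.87 / 0.5 = 3.74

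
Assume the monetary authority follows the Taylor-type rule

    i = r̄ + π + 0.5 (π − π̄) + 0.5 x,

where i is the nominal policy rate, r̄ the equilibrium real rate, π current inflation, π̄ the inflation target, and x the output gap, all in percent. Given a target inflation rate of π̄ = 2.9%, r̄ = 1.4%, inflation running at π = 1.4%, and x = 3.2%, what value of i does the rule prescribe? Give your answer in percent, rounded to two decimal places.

3.65%

i = 1.4 + 1.4 + 0.5 × (1.4 − 2.9) + 0.5 × 3.2
   = 1.4 + 1.4 − 0.75 + 1.6 = 3.65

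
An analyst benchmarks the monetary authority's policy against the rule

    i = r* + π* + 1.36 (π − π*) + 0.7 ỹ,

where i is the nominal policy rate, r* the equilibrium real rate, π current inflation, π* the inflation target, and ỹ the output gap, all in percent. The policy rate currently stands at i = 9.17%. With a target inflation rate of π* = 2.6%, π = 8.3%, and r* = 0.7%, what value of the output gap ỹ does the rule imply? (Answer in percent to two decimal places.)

-2.69%

0.7 ỹ = 9.17 − 0.7 − 2.6 − 1.36 × (8.3 − 2.6) = -1.882
ỹ = -1.882 / 0.7 = -2.69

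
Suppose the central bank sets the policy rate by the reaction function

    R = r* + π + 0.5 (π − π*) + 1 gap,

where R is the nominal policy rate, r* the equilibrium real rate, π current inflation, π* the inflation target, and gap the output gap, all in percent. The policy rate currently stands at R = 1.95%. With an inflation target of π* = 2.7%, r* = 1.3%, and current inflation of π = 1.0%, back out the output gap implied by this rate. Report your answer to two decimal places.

1 gap = 1.95 − 1.3 − 1.0 − 0.5 × (1.0 − 2.7) = 0.5
gap = 0.5 / 1 = 0.50

0.50%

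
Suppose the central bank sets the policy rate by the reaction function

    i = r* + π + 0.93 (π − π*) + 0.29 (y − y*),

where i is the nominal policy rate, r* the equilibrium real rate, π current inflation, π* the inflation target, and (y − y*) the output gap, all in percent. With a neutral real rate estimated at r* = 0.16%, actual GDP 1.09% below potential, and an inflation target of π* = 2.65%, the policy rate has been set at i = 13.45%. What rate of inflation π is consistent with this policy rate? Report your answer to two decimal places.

Output 1.09% below potential → (y − y*) = -1.09.
Collecting π: i = r* + (1 + 0.93) π − 0.93 π* + 0.29 (y − y*)
1.93 π = 13.45 − 0.16 + 0.93 × 2.65 − 0.29 × (-1.09) = 16.0706
π = 16.0706 / 1.93 = 8.33

8.33%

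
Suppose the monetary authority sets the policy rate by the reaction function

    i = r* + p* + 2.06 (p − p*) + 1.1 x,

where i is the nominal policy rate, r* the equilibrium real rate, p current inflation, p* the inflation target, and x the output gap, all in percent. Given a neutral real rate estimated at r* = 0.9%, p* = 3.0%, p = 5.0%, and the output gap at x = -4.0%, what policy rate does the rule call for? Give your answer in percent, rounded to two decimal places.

3.62%

i = 0.9 + 3.0 + 2.06 × (5.0 − 3.0) + 1.1 × (-4.0)
   = 0.9 + 3 + 4.12 − 4.4 = 3.62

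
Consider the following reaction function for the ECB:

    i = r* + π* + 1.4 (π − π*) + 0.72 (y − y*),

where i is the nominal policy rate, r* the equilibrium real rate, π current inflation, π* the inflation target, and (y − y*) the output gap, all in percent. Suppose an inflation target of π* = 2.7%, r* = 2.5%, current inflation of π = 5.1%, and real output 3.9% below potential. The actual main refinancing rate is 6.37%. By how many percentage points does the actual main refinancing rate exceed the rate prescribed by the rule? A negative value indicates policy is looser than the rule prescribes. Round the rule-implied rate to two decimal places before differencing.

0.62 pp

Output 3.9% below potential → (y − y*) = -3.9.
i = 2.5 + 2.7 + 1.4 × (5.1 − 2.7) + 0.72 × (-3.9)
   = 2.5 + 2.7 + 3.36 − 2.808 = 5.75
Deviation = 6.37 − 5.75 = 0.62 pp.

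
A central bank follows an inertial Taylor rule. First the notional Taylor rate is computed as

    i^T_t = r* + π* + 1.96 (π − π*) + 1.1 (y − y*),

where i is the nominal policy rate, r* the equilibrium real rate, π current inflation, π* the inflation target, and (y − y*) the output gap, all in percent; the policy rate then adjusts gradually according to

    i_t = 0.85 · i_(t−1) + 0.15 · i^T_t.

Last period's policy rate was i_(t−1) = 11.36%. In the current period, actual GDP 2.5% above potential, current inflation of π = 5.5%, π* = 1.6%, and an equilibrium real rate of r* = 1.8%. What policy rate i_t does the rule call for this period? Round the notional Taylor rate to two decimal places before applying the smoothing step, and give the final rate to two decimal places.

11.72%

Output 2.5% above potential → (y − y*) = 2.5.
i^T_t = 1.8 + 1.6 + 1.96 × (5.5 − 1.6) + 1.1 × 2.5
   = 1.8 + 1.6 + 7.644 + 2.75 = 13.79
i_t = 0.85 × 11.36 + 0.15 × 13.79 = 9.656 + 2.0685 = 11.72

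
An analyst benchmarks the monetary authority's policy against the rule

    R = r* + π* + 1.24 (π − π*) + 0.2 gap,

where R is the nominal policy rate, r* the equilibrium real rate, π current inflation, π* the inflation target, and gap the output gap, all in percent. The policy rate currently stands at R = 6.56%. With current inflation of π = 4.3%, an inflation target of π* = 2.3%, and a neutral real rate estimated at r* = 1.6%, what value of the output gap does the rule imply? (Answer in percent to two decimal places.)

0.2 gap = 6.56 − 1.6 − 2.3 − 1.24 × (4.3 − 2.3) = 0.18
gap = 0.18 / 0.2 = 0.90

0.90%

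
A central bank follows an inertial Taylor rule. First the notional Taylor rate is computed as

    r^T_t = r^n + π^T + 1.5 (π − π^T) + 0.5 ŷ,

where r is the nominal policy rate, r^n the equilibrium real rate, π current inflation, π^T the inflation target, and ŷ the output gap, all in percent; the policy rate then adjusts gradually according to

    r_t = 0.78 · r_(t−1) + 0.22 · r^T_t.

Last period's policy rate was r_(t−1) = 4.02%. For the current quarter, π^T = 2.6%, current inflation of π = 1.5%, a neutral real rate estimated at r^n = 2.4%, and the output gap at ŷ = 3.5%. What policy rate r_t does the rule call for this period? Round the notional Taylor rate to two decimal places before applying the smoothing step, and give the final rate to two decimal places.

r^T_t = 2.4 + 2.6 + 1.5 × (1.5 − 2.6) + 0.5 × 3.5
   = 2.4 + 2.6 − 1.65 + 1.75 = 5.10
r_t = 0.78 × 4.02 + 0.22 × 5.10 = 3.1356 + 1.122 = 4.26

4.26%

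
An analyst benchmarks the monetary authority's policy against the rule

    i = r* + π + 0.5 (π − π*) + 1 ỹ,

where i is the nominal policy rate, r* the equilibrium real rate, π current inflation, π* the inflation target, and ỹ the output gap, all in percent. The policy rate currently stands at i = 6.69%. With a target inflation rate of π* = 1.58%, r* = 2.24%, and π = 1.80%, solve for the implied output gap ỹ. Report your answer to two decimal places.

2.54%

1 ỹ = 6.69 − 2.24 − 1.80 − 0.5 × (1.80 − 1.58) = 2.54
ỹ = 2.54 / 1 = 2.54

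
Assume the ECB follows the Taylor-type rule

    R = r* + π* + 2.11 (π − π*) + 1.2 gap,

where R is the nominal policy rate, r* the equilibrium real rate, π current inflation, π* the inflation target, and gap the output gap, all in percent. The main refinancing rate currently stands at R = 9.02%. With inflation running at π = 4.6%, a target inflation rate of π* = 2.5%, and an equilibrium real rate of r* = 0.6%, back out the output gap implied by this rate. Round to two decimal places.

1.24%

1.2 gap = 9.02 − 0.6 − 2.5 − 2.11 × (4.6 − 2.5) = 1.489
gap = 1.489 / 1.2 = 1.24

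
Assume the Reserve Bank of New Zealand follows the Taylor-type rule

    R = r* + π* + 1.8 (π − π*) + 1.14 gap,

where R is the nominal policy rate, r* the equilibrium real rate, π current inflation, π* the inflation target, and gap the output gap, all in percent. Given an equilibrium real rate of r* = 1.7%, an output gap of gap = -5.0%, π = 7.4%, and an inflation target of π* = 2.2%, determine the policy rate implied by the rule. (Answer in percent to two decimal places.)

R = 1.7 + 2.2 + 1.8 × (7.4 − 2.2) + 1.14 × (-5.0)
   = 1.7 + 2.2 + 9.36 − 5.7 = 7.56

7.56%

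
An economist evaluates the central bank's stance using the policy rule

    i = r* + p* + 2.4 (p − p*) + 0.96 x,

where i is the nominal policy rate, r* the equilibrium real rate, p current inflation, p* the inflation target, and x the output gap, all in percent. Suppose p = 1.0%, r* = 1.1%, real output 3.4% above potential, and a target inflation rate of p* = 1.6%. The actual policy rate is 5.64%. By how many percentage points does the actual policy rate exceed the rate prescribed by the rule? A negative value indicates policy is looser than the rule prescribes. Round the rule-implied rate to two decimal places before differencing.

1.12 pp

Output 3.4% above potential → x = 3.4.
i = 1.1 + 1.6 + 2.4 × (1.0 − 1.6) + 0.96 × 3.4
   = 1.1 + 1.6 − 1.44 + 3.264 = 4.52
Deviation = 5.64 − 4.52 = 1.12 pp.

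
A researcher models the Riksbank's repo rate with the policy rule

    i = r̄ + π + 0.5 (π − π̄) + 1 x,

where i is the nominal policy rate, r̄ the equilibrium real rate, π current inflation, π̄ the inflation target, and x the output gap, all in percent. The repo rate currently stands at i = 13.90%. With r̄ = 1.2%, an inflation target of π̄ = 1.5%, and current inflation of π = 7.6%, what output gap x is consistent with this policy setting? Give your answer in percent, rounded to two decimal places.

2.05%

1 x = 13.90 − 1.2 − 7.6 − 0.5 × (7.6 − 1.5) = 2.05
x = 2.05 / 1 = 2.05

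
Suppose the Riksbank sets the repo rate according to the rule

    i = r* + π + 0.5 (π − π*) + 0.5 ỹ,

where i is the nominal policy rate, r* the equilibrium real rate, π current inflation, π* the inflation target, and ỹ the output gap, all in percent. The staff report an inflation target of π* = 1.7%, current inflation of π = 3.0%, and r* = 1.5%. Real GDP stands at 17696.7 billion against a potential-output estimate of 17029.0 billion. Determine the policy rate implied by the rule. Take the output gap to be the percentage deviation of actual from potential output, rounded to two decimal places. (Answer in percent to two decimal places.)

Output gap = 100 × (17696.7 − 17029.0) / 17029.0 = 3.92%.
i = 1.50 + 3.00 + 0.5 × (3.00 − 1.70) + 0.5 × 3.92
   = 1.50 + 3 + 0.65 + 1.96 = 7.11

7.11%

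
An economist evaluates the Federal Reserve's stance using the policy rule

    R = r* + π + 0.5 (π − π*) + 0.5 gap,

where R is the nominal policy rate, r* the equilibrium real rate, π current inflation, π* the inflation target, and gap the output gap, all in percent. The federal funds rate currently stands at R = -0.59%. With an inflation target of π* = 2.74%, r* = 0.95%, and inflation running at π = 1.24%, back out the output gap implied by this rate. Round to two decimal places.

-4.06%

0.5 gap = -0.59 − 0.95 − 1.24 − 0.5 × (1.24 − 2.74) = -2.03
gap = -2.03 / 0.5 = -4.06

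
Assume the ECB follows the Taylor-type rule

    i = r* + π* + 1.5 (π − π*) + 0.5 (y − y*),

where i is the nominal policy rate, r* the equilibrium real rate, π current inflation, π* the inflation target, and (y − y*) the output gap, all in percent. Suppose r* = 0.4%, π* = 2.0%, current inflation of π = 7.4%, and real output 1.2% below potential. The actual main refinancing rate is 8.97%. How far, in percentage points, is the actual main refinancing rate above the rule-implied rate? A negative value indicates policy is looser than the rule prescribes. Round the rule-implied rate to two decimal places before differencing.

-0.93 pp

Output 1.2% below potential → (y − y*) = -1.2.
i = 0.4 + 2.0 + 1.5 × (7.4 − 2.0) + 0.5 × (-1.2)
   = 0.4 + 2 + 8.1 − 0.6 = 9.90
Deviation = 8.97 − 9.90 = -0.93 pp.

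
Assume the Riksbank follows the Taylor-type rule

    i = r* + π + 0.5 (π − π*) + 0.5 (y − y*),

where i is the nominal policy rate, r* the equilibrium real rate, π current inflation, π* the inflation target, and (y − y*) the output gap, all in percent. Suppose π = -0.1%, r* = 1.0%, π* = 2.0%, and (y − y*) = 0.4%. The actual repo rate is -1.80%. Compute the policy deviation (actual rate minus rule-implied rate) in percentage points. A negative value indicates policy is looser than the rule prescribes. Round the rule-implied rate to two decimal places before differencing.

-1.85 pp

i = 1.0 + (-0.1) + 0.5 × (-0.1 − 2.0) + 0.5 × 0.4
   = 1.0 − 0.1 − 1.05 + 0.2 = 0.05
Deviation = -1.80 − 0.05 = -1.85 pp.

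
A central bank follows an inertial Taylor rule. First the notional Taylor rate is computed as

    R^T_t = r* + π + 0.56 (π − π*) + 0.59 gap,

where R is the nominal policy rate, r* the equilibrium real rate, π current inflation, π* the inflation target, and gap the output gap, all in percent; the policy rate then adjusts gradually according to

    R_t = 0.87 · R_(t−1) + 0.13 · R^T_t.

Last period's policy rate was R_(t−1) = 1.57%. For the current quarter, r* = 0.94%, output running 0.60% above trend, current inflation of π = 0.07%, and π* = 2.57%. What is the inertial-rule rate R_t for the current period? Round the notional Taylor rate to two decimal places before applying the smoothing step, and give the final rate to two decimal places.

1.36%

Output 0.60% above potential → gap = 0.60.
R^T_t = 0.94 + 0.07 + 0.56 × (0.07 − 2.57) + 0.59 × 0.60
   = 0.94 + 0.07 − 1.4 + 0.354 = -0.04
R_t = 0.87 × 1.57 + 0.13 × (-0.04) = 1.3659 − 0.0052 = 1.36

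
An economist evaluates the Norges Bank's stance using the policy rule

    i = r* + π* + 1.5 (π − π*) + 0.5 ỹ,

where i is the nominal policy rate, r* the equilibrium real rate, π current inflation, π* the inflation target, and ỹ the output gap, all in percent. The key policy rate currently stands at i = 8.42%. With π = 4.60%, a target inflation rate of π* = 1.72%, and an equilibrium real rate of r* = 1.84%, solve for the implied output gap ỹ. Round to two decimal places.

1.08%

0.5 ỹ = 8.42 − 1.84 − 1.72 − 1.5 × (4.60 − 1.72) = 0.54
ỹ = 0.54 / 0.5 = 1.08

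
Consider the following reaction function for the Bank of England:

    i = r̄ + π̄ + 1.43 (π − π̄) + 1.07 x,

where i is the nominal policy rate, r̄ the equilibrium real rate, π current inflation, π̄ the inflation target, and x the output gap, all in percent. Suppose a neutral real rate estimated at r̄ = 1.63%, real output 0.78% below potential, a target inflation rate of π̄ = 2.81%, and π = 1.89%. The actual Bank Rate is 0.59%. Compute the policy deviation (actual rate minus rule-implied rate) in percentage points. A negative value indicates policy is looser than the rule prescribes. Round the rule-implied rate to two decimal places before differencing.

-1.70 pp

Output 0.78% below potential → x = -0.78.
i = 1.63 + 2.81 + 1.43 × (1.89 − 2.81) + 1.07 × (-0.78)
   = 1.63 + 2.81 − 1.3156 − 0.8346 = 2.29
Deviation = 0.59 − 2.29 = -1.70 pp.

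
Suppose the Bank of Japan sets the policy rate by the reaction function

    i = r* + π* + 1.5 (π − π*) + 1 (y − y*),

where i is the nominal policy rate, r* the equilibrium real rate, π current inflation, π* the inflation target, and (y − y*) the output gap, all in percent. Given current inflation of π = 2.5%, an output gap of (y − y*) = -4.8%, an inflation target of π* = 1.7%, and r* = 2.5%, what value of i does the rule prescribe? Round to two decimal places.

0.60%

i = 2.5 + 1.7 + 1.5 × (2.5 − 1.7) + 1 × (-4.8)
   = 2.5 + 1.7 + 1.2 − 4.8 = 0.60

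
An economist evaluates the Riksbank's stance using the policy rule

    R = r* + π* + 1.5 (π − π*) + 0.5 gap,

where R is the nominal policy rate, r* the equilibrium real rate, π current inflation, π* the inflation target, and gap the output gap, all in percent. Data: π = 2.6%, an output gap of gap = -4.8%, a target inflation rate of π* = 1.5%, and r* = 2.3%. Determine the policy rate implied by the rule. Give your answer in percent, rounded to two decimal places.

3.05%

R = 2.3 + 1.5 + 1.5 × (2.6 − 1.5) + 0.5 × (-4.8)
   = 2.3 + 1.5 + 1.65 − 2.4 = 3.05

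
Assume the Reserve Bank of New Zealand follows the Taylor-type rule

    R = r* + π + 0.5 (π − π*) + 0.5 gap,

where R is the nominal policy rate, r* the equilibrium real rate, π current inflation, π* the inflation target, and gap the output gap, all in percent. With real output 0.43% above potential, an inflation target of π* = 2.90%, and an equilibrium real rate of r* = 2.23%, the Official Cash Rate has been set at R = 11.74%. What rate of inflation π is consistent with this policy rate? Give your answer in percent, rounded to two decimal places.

7.16%

Output 0.43% above potential → gap = 0.43.
Collecting π: R = r* + (1 + 0.5) π − 0.5 π* + 0.5 gap
1.5 π = 11.74 − 2.23 + 0.5 × 2.90 − 0.5 × 0.43 = 10.745
π = 10.745 / 1.5 = 7.16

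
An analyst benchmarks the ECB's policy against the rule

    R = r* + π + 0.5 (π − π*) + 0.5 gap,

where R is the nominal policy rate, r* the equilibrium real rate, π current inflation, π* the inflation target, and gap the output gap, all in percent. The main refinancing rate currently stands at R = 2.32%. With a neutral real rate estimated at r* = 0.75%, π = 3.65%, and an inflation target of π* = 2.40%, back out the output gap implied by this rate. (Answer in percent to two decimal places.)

-5.41%

0.5 gap = 2.32 − 0.75 − 3.65 − 0.5 × (3.65 − 2.40) = -2.705
gap = -2.705 / 0.5 = -5.41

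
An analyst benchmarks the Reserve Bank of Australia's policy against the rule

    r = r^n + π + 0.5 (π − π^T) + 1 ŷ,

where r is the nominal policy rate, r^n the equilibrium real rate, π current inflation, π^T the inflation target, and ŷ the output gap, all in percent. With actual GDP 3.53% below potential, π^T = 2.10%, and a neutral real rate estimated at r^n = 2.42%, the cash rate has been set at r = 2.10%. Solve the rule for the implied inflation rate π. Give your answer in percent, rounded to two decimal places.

2.84%

Output 3.53% below potential → ŷ = -3.53.
Collecting π: r = r^n + (1 + 0.5) π − 0.5 π^T + 1 ŷ
1.5 π = 2.10 − 2.42 + 0.5 × 2.10 − 1 × (-3.53) = 4.26
π = 4.26 / 1.5 = 2.84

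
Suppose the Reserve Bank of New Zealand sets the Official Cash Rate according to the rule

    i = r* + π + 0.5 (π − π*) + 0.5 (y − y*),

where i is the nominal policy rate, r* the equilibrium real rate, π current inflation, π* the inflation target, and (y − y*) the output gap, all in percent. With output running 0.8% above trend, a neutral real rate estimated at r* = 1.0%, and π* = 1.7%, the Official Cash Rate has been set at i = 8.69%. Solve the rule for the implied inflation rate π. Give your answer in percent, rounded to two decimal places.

Output 0.8% above potential → (y − y*) = 0.8.
Collecting π: i = r* + (1 + 0.5) π − 0.5 π* + 0.5 (y − y*)
1.5 π = 8.69 − 1.0 + 0.5 × 1.7 − 0.5 × 0.8 = 8.14
π = 8.14 / 1.5 = 5.43

5.43%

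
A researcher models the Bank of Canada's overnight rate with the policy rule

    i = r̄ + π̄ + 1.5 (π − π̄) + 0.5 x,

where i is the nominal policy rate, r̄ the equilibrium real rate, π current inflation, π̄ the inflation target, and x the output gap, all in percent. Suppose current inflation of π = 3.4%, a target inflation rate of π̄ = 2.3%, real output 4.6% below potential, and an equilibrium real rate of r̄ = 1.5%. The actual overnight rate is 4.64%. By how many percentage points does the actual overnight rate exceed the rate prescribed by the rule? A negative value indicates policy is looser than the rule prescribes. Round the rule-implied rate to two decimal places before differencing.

1.49 pp

Output 4.6% below potential → x = -4.6.
i = 1.5 + 2.3 + 1.5 × (3.4 − 2.3) + 0.5 × (-4.6)
   = 1.5 + 2.3 + 1.65 − 2.3 = 3.15
Deviation = 4.64 − 3.15 = 1.49 pp.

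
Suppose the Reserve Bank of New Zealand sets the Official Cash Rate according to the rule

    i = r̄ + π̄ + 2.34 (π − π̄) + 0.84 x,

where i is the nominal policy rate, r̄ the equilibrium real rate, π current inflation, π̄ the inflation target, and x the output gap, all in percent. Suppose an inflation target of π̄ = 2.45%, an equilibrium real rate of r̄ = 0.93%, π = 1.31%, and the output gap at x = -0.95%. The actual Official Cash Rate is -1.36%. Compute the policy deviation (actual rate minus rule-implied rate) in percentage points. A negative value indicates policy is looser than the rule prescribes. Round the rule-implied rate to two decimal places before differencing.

-1.27 pp

i = 0.93 + 2.45 + 2.34 × (1.31 − 2.45) + 0.84 × (-0.95)
   = 0.93 + 2.45 − 2.6676 − 0.798 = -0.09
Deviation = -1.36 − (-0.09) = -1.27 pp.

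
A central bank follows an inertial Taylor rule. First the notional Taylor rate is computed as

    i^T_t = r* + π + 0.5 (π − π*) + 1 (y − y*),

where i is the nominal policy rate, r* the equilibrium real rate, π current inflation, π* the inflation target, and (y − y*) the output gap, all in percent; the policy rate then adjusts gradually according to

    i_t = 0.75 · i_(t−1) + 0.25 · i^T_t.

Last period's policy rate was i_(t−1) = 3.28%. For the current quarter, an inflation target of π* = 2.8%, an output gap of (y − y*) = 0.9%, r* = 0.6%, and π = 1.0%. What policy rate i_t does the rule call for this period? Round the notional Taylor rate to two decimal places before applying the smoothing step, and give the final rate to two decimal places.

i^T_t = 0.6 + 1.0 + 0.5 × (1.0 − 2.8) + 1 × 0.9
   = 0.6 + 1 − 0.9 + 0.9 = 1.60
i_t = 0.75 × 3.28 + 0.25 × 1.60 = 2.46 + 0.4 = 2.86

2.86%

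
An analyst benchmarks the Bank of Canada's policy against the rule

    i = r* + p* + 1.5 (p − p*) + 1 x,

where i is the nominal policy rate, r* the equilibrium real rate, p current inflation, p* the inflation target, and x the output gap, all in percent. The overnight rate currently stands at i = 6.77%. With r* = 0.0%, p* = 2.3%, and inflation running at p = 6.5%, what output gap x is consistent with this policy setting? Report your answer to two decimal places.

-1.83%

1 x = 6.77 − 0.0 − 2.3 − 1.5 × (6.5 − 2.3) = -1.83
x = -1.83 / 1 = -1.83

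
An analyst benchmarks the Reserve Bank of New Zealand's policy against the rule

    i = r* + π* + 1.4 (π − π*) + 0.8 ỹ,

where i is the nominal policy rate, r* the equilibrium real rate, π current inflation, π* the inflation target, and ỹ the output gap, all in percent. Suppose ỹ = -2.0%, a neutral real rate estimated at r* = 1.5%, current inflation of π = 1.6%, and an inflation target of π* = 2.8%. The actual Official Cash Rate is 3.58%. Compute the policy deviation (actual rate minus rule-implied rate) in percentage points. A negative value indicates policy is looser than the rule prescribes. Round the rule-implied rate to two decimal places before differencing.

2.56 pp

i = 1.5 + 2.8 + 1.4 × (1.6 − 2.8) + 0.8 × (-2.0)
   = 1.5 + 2.8 − 1.68 − 1.6 = 1.02
Deviation = 3.58 − 1.02 = 2.56 pp.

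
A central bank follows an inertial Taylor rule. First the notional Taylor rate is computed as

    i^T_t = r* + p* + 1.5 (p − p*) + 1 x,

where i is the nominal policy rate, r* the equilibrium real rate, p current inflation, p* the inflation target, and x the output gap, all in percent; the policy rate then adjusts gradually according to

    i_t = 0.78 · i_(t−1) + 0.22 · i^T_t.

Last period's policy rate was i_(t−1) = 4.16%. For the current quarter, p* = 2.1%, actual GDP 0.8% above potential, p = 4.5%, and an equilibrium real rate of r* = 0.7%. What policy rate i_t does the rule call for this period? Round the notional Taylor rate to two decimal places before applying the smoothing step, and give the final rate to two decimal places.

4.83%

Output 0.8% above potential → x = 0.8.
i^T_t = 0.7 + 2.1 + 1.5 × (4.5 − 2.1) + 1 × 0.8
   = 0.7 + 2.1 + 3.6 + 0.8 = 7.20
i_t = 0.78 × 4.16 + 0.22 × 7.20 = 3.2448 + 1.584 = 4.83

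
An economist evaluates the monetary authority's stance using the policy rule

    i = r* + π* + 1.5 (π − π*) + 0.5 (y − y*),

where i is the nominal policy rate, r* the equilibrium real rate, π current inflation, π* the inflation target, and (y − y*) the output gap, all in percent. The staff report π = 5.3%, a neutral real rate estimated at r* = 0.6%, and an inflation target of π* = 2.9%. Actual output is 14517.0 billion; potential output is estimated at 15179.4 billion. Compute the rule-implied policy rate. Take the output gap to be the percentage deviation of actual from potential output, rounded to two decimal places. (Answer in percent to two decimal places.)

4.92%

Output gap = 100 × (14517.0 − 15179.4) / 15179.4 = -4.36%.
i = 0.60 + 2.90 + 1.5 × (5.30 − 2.90) + 0.5 × (-4.36)
   = 0.60 + 2.9 + 3.6 − 2.18 = 4.92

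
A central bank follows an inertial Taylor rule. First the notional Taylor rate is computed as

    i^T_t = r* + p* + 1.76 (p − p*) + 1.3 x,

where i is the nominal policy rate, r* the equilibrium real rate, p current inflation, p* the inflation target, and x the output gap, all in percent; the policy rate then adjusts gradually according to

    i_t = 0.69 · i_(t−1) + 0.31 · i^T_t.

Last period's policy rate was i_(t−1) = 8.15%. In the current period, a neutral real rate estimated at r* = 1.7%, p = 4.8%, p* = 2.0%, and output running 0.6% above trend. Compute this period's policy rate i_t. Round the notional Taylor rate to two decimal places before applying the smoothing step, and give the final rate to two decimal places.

Output 0.6% above potential → x = 0.6.
i^T_t = 1.7 + 2.0 + 1.76 × (4.8 − 2.0) + 1.3 × 0.6
   = 1.7 + 2 + 4.928 + 0.78 = 9.41
i_t = 0.69 × 8.15 + 0.31 × 9.41 = 5.6235 + 2.9171 = 8.54

8.54%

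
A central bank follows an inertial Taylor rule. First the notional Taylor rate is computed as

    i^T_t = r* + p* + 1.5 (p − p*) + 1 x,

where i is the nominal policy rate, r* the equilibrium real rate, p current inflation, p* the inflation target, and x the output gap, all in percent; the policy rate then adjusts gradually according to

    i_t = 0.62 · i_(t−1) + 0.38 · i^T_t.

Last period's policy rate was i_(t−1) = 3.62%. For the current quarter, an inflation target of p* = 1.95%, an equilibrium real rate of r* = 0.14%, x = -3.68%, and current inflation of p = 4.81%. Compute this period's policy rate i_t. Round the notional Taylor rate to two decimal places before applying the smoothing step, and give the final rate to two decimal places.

3.27%

i^T_t = 0.14 + 1.95 + 1.5 × (4.81 − 1.95) + 1 × (-3.68)
   = 0.14 + 1.95 + 4.29 − 3.68 = 2.70
i_t = 0.62 × 3.62 + 0.38 × 2.70 = 2.2444 + 1.026 = 3.27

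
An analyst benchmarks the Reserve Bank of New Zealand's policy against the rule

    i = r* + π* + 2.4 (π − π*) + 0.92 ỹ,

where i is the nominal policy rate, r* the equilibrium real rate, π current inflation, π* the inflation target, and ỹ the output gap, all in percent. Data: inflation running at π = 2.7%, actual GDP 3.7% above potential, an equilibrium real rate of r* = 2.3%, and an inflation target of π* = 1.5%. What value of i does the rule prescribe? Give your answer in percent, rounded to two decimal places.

Output 3.7% above potential → ỹ = 3.7.
i = 2.3 + 1.5 + 2.4 × (2.7 − 1.5) + 0.92 × 3.7
   = 2.3 + 1.5 + 2.88 + 3.404 = 10.08

10.08%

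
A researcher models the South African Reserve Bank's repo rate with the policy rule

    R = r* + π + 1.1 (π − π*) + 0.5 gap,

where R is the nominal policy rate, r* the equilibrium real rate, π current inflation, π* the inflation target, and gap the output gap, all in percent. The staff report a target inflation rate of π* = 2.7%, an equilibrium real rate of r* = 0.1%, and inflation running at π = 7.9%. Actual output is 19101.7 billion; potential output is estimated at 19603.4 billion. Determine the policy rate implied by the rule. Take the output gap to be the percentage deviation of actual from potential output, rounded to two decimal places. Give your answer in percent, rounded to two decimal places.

12.44%

Output gap = 100 × (19101.7 − 19603.4) / 19603.4 = -2.56%.
R = 0.10 + 7.90 + 1.1 × (7.90 − 2.70) + 0.5 × (-2.56)
   = 0.10 + 7.9 + 5.72 − 1.28 = 12.44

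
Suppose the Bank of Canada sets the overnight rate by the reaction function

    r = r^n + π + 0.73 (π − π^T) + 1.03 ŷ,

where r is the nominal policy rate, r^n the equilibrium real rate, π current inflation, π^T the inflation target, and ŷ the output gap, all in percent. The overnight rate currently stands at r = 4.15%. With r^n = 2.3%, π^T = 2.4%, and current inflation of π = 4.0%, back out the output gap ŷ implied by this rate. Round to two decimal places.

1.03 ŷ = 4.15 − 2.3 − 4.0 − 0.73 × (4.0 − 2.4) = -3.318
ŷ = -3.318 / 1.03 = -3.22

-3.22%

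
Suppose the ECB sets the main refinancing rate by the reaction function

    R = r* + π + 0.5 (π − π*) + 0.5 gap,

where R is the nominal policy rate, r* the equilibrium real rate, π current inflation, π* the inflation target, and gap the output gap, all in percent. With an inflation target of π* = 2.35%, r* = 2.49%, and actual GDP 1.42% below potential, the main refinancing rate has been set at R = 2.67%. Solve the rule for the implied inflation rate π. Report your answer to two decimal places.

Output 1.42% below potential → gap = -1.42.
Collecting π: R = r* + (1 + 0.5) π − 0.5 π* + 0.5 gap
1.5 π = 2.67 − 2.49 + 0.5 × 2.35 − 0.5 × (-1.42) = 2.065
π = 2.065 / 1.5 = 1.38

1.38%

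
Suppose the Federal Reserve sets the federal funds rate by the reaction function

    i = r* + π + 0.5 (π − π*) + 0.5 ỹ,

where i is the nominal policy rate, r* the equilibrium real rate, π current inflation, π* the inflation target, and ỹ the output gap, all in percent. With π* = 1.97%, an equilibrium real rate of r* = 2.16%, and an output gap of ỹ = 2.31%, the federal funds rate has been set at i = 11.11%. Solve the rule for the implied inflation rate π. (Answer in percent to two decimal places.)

Collecting π: i = r* + (1 + 0.5) π − 0.5 π* + 0.5 ỹ
1.5 π = 11.11 − 2.16 + 0.5 × 1.97 − 0.5 × 2.31 = 8.78
π = 8.78 / 1.5 = 5.85

5.85%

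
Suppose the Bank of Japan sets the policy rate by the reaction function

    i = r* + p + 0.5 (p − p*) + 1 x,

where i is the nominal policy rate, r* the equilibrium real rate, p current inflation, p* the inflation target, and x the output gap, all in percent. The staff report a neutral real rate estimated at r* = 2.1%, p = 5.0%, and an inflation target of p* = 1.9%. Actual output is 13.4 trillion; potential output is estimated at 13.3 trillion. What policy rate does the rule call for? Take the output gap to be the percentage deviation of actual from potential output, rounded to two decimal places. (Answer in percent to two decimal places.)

Output gap = 100 × (13.4 − 13.3) / 13.3 = 0.75%.
i = 2.10 + 5.00 + 0.5 × (5.00 − 1.90) + 1 × 0.75
   = 2.10 + 5 + 1.55 + 0.75 = 9.40

9.40%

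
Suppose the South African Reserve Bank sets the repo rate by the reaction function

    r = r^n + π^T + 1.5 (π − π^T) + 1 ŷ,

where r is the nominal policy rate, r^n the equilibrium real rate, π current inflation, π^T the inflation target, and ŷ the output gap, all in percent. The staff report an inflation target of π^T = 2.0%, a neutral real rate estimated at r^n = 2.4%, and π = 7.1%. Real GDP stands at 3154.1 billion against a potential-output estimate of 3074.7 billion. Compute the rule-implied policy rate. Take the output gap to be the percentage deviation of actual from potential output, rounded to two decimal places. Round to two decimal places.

Output gap = 100 × (3154.1 − 3074.7) / 3074.7 = 2.58%.
r = 2.40 + 2.00 + 1.5 × (7.10 − 2.00) + 1 × 2.58
   = 2.40 + 2 + 7.65 + 2.58 = 14.63

14.63%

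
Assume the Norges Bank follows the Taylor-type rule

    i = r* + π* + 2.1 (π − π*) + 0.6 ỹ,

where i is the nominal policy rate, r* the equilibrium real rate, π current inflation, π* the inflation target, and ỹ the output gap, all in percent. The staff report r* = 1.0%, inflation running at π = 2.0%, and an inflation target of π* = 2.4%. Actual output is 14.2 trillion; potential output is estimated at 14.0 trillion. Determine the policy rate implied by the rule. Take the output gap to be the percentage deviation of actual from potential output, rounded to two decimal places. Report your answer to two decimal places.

3.42%

Output gap = 100 × (14.2 − 14.0) / 14.0 = 1.43%.
i = 1.00 + 2.40 + 2.1 × (2.00 − 2.40) + 0.6 × 1.43
   = 1.00 + 2.4 − 0.84 + 0.858 = 3.42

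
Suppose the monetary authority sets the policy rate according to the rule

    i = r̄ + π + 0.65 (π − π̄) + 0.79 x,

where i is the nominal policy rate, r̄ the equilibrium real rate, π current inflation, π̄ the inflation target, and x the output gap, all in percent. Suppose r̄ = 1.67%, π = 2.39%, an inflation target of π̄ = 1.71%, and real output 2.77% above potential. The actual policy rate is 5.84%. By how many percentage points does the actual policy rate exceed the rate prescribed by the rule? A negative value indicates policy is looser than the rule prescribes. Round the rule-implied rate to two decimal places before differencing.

-0.85 pp

Output 2.77% above potential → x = 2.77.
i = 1.67 + 2.39 + 0.65 × (2.39 − 1.71) + 0.79 × 2.77
   = 1.67 + 2.39 + 0.442 + 2.1883 = 6.69
Deviation = 5.84 − 6.69 = -0.85 pp.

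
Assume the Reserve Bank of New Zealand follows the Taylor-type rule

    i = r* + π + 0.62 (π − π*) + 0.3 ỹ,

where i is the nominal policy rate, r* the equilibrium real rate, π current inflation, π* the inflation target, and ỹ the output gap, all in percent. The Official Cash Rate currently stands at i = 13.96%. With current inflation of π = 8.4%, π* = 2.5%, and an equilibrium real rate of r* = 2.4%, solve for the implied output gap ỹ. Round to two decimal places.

-1.66%

0.3 ỹ = 13.96 − 2.4 − 8.4 − 0.62 × (8.4 − 2.5) = -0.498
ỹ = -0.498 / 0.3 = -1.66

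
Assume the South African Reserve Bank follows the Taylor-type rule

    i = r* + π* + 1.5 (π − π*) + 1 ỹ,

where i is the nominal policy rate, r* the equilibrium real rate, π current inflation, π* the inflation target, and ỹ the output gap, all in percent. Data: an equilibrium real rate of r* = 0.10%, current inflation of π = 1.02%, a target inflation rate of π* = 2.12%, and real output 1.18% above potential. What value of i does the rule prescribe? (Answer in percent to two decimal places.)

1.75%

Output 1.18% above potential → ỹ = 1.18.
i = 0.10 + 2.12 + 1.5 × (1.02 − 2.12) + 1 × 1.18
   = 0.10 + 2.12 − 1.65 + 1.18 = 1.75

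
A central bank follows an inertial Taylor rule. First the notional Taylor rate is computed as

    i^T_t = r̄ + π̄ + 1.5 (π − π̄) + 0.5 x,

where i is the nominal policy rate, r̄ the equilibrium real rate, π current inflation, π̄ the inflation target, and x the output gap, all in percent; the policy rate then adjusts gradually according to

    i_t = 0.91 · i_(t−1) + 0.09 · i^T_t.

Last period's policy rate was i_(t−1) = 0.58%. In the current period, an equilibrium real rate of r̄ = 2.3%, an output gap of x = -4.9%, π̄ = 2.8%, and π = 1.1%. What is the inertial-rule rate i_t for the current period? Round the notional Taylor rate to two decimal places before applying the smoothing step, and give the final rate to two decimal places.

i^T_t = 2.3 + 2.8 + 1.5 × (1.1 − 2.8) + 0.5 × (-4.9)
   = 2.3 + 2.8 − 2.55 − 2.45 = 0.10
i_t = 0.91 × 0.58 + 0.09 × 0.10 = 0.5278 + 0.009 = 0.54

0.54%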